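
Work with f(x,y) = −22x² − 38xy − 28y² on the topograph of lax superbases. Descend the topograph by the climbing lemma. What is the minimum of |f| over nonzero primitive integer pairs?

translate: b→-6 (≡38 mod 44), so (22,38,28)→(22,-6,12)
flip: (22,-6,12)→(12,6,22)
reduced (well bottom): (12,6,22) with a≤c, −a<b≤a
well minimum |f| = |-12| = 12 (negative-definite)

12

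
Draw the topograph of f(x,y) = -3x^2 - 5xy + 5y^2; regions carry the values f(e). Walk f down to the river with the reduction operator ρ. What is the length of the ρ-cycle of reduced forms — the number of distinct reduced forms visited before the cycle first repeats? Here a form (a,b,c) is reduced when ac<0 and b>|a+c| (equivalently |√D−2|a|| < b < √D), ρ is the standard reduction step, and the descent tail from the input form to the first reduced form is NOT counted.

D = 85, ⌊√D⌋ = 9
descent: ρ → (5,5,-3)  [lands on river]
river: ρ → (-3,7,3)
river: ρ → (3,5,-5)
river: ρ → (-5,5,3)
river: ρ → (3,7,-3)
river: ρ → (-3,5,5)
ρ-cycle length = 6 (tail of 1 descent step not counted)

6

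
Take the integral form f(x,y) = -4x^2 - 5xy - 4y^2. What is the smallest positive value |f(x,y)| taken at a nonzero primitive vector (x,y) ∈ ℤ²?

translate: b→-3 (≡5 mod 8), so (4,5,4)→(4,-3,3)
flip: (4,-3,3)→(3,3,4)
reduced (well bottom): (3,3,4) with a≤c, −a<b≤a
well minimum |f| = |-3| = 3 (negative-definite)

3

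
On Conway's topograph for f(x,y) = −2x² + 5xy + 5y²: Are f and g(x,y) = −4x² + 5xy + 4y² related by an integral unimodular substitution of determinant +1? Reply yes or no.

D₁ = 65, D₂ = 89
discriminants differ ⇒ not SL₂(ℤ)-equivalent

no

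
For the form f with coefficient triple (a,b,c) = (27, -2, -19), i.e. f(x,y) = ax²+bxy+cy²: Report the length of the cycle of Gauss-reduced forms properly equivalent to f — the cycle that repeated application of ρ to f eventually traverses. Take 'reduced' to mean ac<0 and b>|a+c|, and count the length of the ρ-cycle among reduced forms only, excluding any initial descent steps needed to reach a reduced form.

D = 2056, ⌊√D⌋ = 45
descent: ρ → (-19,40,6)  [lands on river]
river: ρ → (6,44,-5)
river: ρ → (-5,36,38)
river: ρ → (38,40,-3)
river: ρ → (-3,44,10)
river: ρ → (10,36,-19)
ρ-cycle length = 6 (tail of 1 descent step not counted)

6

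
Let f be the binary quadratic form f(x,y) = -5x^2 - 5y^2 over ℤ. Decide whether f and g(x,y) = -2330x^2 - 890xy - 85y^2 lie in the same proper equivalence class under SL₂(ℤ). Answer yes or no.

D₁ = -100, D₂ = -100
f is negative-definite; reduce −f:
−f: reduced (well bottom): (5,0,5) with a≤c, −a<b≤a
flip sign back: reduced form of f is (-5,0,-5)
g is negative-definite; reduce −g:
−g: flip: (2330,890,85)→(85,-890,2330)
−g: translate: b→-40 (≡-890 mod 170), so (85,-890,2330)→(85,-40,5)
−g: flip: (85,-40,5)→(5,40,85)
−g: translate: b→0 (≡40 mod 10), so (5,40,85)→(5,0,5)
−g: reduced (well bottom): (5,0,5) with a≤c, −a<b≤a
flip sign back: reduced form of g is (-5,0,-5)
reduced forms (-5, 0, -5) vs (-5, 0, -5) ⇒ equivalent

yes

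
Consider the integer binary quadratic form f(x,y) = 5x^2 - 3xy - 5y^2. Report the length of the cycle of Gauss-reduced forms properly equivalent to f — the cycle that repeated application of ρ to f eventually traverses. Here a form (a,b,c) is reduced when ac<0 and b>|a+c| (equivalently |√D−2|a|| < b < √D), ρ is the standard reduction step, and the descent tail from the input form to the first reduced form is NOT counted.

D = 109, ⌊√D⌋ = 10
descent: ρ → (-5,3,5)  [lands on river]
river: ρ → (5,7,-3)
river: ρ → (-3,5,7)
river: ρ → (7,9,-1)
river: ρ → (-1,9,7)
river: ρ → (7,5,-3)
river: ρ → (-3,7,5)
river: ρ → (5,3,-5)
river: ρ → (-5,7,3)
river: ρ → (3,5,-7)
river: ρ → (-7,9,1)
river: ρ → (1,9,-7)
river: ρ → (-7,5,3)
river: ρ → (3,7,-5)
ρ-cycle length = 14 (tail of 1 descent step not counted)

14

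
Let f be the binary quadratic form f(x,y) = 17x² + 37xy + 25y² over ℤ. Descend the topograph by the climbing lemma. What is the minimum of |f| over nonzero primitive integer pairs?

translate: b→3 (≡37 mod 34), so (17,37,25)→(17,3,5)
flip: (17,3,5)→(5,-3,17)
reduced (well bottom): (5,-3,17) with a≤c, −a<b≤a
well minimum = a = 5

5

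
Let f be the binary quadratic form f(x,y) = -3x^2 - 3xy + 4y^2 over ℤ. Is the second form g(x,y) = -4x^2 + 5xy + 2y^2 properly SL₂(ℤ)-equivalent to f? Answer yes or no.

D₁ = 57, D₂ = 57
river cycle of f (length 6): (4, 3, -3), (-3, 3, 4), (4, 5, -2), (-2, 7, 1), (1, 7, -2), (-2, 5, 4)
river cycle of g (length 6): (2, 7, -1), (-1, 7, 2), (2, 5, -4), (-4, 3, 3), (3, 3, -4), (-4, 5, 2)
cycles differ ⇒ inequivalent

no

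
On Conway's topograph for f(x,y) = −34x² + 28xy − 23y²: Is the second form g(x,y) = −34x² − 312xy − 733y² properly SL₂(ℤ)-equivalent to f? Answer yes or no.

D₁ = -2344, D₂ = -2344
f is negative-definite; reduce −f:
−f: flip: (34,-28,23)→(23,28,34)
−f: translate: b→-18 (≡28 mod 46), so (23,28,34)→(23,-18,29)
−f: reduced (well bottom): (23,-18,29) with a≤c, −a<b≤a
flip sign back: reduced form of f is (-23,18,-29)
g is negative-definite; reduce −g:
−g: translate: b→-28 (≡312 mod 68), so (34,312,733)→(34,-28,23)
−g: flip: (34,-28,23)→(23,28,34)
−g: translate: b→-18 (≡28 mod 46), so (23,28,34)→(23,-18,29)
−g: reduced (well bottom): (23,-18,29) with a≤c, −a<b≤a
flip sign back: reduced form of g is (-23,18,-29)
reduced forms (-23, 18, -29) vs (-23, 18, -29) ⇒ equivalent

yes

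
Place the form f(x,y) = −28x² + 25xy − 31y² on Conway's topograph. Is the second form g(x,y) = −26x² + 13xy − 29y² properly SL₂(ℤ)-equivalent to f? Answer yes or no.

D₁ = -2847, D₂ = -2847
f is negative-definite; reduce −f:
−f: reduced (well bottom): (28,-25,31) with a≤c, −a<b≤a
flip sign back: reduced form of f is (-28,25,-31)
g is negative-definite; reduce −g:
−g: reduced (well bottom): (26,-13,29) with a≤c, −a<b≤a
flip sign back: reduced form of g is (-26,13,-29)
reduced forms (-28, 25, -31) vs (-26, 13, -29) ⇒ inequivalent

no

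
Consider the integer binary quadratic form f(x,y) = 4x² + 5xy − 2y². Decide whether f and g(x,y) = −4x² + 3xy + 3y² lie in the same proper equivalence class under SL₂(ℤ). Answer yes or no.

D₁ = 57, D₂ = 57
river cycle of f (length 6): (-2, 7, 1), (1, 7, -2), (-2, 5, 4), (4, 3, -3), (-3, 3, 4), (4, 5, -2)
river cycle of g (length 6): (3, 3, -4), (-4, 5, 2), (2, 7, -1), (-1, 7, 2), (2, 5, -4), (-4, 3, 3)
cycles differ ⇒ inequivalent

no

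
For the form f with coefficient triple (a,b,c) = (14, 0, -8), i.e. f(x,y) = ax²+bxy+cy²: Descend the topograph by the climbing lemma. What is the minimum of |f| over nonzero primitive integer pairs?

descent: ρ → (-8,16,6)  [lands on river]
river: ρ → (6,20,-2)
river: ρ → (-2,20,6)
river: ρ → (6,16,-8)
closes: descent 1, river 4
min |a| on river = 2

2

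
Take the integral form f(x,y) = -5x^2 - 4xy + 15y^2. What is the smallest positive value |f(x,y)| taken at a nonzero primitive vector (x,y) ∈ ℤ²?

descent: ρ → (15,4,-5)
descent: ρ → (-5,16,3)  [lands on river]
river: ρ → (3,14,-10)
river: ρ → (-10,6,7)
river: ρ → (7,8,-9)
river: ρ → (-9,10,6)
river: ρ → (6,14,-5)
closes: descent 2, river 6
min |a| on river = 3

3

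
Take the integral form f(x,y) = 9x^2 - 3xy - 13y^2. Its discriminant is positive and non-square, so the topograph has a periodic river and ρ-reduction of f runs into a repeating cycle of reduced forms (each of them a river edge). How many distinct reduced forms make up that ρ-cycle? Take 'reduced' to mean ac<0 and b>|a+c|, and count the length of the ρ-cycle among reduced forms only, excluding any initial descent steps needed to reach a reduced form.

D = 477, ⌊√D⌋ = 21
descent: ρ → (-13,3,9)
descent: ρ → (9,15,-7)  [lands on river]
river: ρ → (-7,13,11)
river: ρ → (11,9,-9)
river: ρ → (-9,9,11)
river: ρ → (11,13,-7)
river: ρ → (-7,15,9)
river: ρ → (9,21,-1)
river: ρ → (-1,21,9)
ρ-cycle length = 8 (tail of 2 descent steps not counted)

8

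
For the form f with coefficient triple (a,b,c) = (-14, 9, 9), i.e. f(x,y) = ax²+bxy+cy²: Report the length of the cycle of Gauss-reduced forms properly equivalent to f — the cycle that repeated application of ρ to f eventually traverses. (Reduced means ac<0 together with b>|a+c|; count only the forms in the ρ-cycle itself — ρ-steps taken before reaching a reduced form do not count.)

D = 585, ⌊√D⌋ = 24
river: ρ → (9,9,-14)
river: ρ → (-14,19,4)
river: ρ → (4,21,-9)
river: ρ → (-9,15,10)
river: ρ → (10,5,-14)
river: ρ → (-14,23,1)
river: ρ → (1,23,-14)
river: ρ → (-14,5,10)
river: ρ → (10,15,-9)
river: ρ → (-9,21,4)
river: ρ → (4,19,-14)
river: ρ → (-14,9,9)
ρ-cycle length = 12 (tail of 0 descent steps not counted)

12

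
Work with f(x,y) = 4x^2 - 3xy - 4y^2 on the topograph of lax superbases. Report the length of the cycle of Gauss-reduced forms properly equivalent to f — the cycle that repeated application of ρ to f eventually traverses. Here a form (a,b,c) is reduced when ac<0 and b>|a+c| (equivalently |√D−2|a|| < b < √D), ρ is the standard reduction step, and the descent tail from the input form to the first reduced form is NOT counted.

D = 73, ⌊√D⌋ = 8
descent: ρ → (-4,3,4)  [lands on river]
river: ρ → (4,5,-3)
river: ρ → (-3,7,2)
river: ρ → (2,5,-6)
river: ρ → (-6,7,1)
river: ρ → (1,7,-6)
river: ρ → (-6,5,2)
river: ρ → (2,7,-3)
river: ρ → (-3,5,4)
river: ρ → (4,3,-4)
river: ρ → (-4,5,3)
river: ρ → (3,7,-2)
river: ρ → (-2,5,6)
river: ρ → (6,7,-1)
river: ρ → (-1,7,6)
river: ρ → (6,5,-2)
river: ρ → (-2,7,3)
river: ρ → (3,5,-4)
ρ-cycle length = 18 (tail of 1 descent step not counted)

18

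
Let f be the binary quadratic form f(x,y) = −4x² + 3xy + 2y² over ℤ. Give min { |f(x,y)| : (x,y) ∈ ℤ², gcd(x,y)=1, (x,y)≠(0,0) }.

river: ρ → (2,5,-2)
river: ρ → (-2,3,4)
river: ρ → (4,5,-1)
river: ρ → (-1,5,4)
river: ρ → (4,3,-2)
river: ρ → (-2,5,2)
river: ρ → (2,3,-4)
river: ρ → (-4,5,1)
river: ρ → (1,5,-4)
river: ρ → (-4,3,2)
closes: descent 0, river 10
min |a| on river = 1

1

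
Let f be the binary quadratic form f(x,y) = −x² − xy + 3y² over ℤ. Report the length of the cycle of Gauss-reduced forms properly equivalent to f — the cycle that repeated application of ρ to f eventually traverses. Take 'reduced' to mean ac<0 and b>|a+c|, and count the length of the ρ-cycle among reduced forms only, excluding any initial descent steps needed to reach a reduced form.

D = 13, ⌊√D⌋ = 3
descent: ρ → (3,1,-1)
descent: ρ → (-1,3,1)  [lands on river]
river: ρ → (1,3,-1)
ρ-cycle length = 2 (tail of 2 descent steps not counted)

2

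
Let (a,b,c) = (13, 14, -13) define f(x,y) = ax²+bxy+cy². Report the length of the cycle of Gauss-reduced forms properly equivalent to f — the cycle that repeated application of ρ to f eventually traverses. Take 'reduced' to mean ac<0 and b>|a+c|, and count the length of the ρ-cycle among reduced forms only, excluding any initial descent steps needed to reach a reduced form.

D = 872, ⌊√D⌋ = 29
river: ρ → (-13,12,14)
river: ρ → (14,16,-11)
river: ρ → (-11,28,2)
river: ρ → (2,28,-11)
river: ρ → (-11,16,14)
river: ρ → (14,12,-13)
river: ρ → (-13,14,13)
river: ρ → (13,12,-14)
river: ρ → (-14,16,11)
river: ρ → (11,28,-2)
river: ρ → (-2,28,11)
river: ρ → (11,16,-14)
river: ρ → (-14,12,13)
river: ρ → (13,14,-13)
ρ-cycle length = 14 (tail of 0 descent steps not counted)

14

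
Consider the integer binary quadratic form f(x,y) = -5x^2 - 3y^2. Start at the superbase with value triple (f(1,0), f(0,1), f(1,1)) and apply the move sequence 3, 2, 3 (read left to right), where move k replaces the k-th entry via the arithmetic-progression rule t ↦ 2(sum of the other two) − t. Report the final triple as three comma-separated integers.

start (-5,-3,-8) = (f(1,0),f(0,1),f(1,1))
replace slot 3: 2·((-5)+(-3)) − (-8) = -8 → (-5,-3,-8)
replace slot 2: 2·((-5)+(-8)) − (-3) = -23 → (-5,-23,-8)
replace slot 3: 2·((-5)+(-23)) − (-8) = -48 → (-5,-23,-48)

-5,-23,-48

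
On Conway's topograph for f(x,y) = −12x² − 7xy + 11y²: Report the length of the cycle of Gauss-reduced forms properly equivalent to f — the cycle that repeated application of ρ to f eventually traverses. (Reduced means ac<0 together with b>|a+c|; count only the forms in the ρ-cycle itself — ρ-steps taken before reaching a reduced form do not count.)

D = 577, ⌊√D⌋ = 24
descent: ρ → (11,7,-12)  [lands on river]
river: ρ → (-12,17,6)
river: ρ → (6,19,-9)
river: ρ → (-9,17,8)
river: ρ → (8,15,-11)
river: ρ → (-11,7,12)
river: ρ → (12,17,-6)
river: ρ → (-6,19,9)
river: ρ → (9,17,-8)
river: ρ → (-8,15,11)
ρ-cycle length = 10 (tail of 1 descent step not counted)

10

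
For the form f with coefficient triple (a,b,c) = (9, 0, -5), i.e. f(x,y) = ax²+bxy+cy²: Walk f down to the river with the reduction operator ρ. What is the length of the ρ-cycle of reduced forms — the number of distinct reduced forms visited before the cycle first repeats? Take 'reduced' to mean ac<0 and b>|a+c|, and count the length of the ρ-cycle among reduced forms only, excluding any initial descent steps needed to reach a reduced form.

D = 180, ⌊√D⌋ = 13
descent: ρ → (-5,10,4)  [lands on river]
river: ρ → (4,6,-9)
river: ρ → (-9,12,1)
river: ρ → (1,12,-9)
river: ρ → (-9,6,4)
river: ρ → (4,10,-5)
ρ-cycle length = 6 (tail of 1 descent step not counted)

6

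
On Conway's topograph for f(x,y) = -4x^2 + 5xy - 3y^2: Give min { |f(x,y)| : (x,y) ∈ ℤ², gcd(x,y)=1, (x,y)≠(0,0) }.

translate: b→3 (≡-5 mod 8), so (4,-5,3)→(4,3,2)
flip: (4,3,2)→(2,-3,4)
translate: b→1 (≡-3 mod 4), so (2,-3,4)→(2,1,3)
reduced (well bottom): (2,1,3) with a≤c, −a<b≤a
well minimum |f| = |-2| = 2 (negative-definite)

2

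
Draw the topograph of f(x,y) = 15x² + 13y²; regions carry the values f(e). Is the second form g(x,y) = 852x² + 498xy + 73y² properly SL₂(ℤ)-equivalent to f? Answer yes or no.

D₁ = -780, D₂ = -780
f: flip: (15,0,13)→(13,0,15)
f: reduced (well bottom): (13,0,15) with a≤c, −a<b≤a
g: flip: (852,498,73)→(73,-498,852)
g: translate: b→-60 (≡-498 mod 146), so (73,-498,852)→(73,-60,15)
g: flip: (73,-60,15)→(15,60,73)
g: translate: b→0 (≡60 mod 30), so (15,60,73)→(15,0,13)
g: flip: (15,0,13)→(13,0,15)
g: reduced (well bottom): (13,0,15) with a≤c, −a<b≤a
reduced forms (13, 0, 15) vs (13, 0, 15) ⇒ equivalent

yes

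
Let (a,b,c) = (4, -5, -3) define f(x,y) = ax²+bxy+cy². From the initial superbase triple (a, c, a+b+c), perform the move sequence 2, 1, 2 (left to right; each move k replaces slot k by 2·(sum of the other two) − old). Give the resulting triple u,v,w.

start (4,-3,-4) = (f(1,0),f(0,1),f(1,1))
replace slot 2: 2·(4+(-4)) − (-3) = 3 → (4,3,-4)
replace slot 1: 2·(3+(-4)) − 4 = -6 → (-6,3,-4)
replace slot 2: 2·((-6)+(-4)) − 3 = -23 → (-6,-23,-4)

-6,-23,-4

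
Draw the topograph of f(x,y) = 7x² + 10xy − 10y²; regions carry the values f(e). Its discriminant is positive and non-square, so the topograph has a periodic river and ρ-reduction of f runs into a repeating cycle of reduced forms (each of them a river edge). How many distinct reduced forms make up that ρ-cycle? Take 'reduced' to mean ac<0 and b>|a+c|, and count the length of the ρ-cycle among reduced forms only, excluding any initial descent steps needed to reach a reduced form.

D = 380, ⌊√D⌋ = 19
river: ρ → (-10,10,7)
river: ρ → (7,18,-2)
river: ρ → (-2,18,7)
river: ρ → (7,10,-10)
ρ-cycle length = 4 (tail of 0 descent steps not counted)

4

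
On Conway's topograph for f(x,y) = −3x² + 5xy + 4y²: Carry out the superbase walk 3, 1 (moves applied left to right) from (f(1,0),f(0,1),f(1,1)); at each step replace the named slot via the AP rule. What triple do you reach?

start (-3,4,6) = (f(1,0),f(0,1),f(1,1))
replace slot 3: 2·((-3)+4) − 6 = -4 → (-3,4,-4)
replace slot 1: 2·(4+(-4)) − (-3) = 3 → (3,4,-4)

3,4,-4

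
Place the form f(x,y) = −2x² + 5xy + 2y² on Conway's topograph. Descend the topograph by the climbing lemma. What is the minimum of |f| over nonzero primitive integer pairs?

river: ρ → (2,3,-4)
river: ρ → (-4,5,1)
river: ρ → (1,5,-4)
river: ρ → (-4,3,2)
river: ρ → (2,5,-2)
river: ρ → (-2,3,4)
river: ρ → (4,5,-1)
river: ρ → (-1,5,4)
river: ρ → (4,3,-2)
river: ρ → (-2,5,2)
closes: descent 0, river 10
min |a| on river = 1

1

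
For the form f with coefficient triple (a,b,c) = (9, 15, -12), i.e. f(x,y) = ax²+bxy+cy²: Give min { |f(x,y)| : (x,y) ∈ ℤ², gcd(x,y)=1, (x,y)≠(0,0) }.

river: ρ → (-12,9,12)
river: ρ → (12,15,-9)
river: ρ → (-9,21,6)
river: ρ → (6,15,-18)
river: ρ → (-18,21,3)
river: ρ → (3,21,-18)
river: ρ → (-18,15,6)
river: ρ → (6,21,-9)
river: ρ → (-9,15,12)
river: ρ → (12,9,-12)
river: ρ → (-12,15,9)
river: ρ → (9,21,-6)
river: ρ → (-6,15,18)
river: ρ → (18,21,-3)
river: ρ → (-3,21,18)
river: ρ → (18,15,-6)
river: ρ → (-6,21,9)
river: ρ → (9,15,-12)
closes: descent 0, river 18
min |a| on river = 3

3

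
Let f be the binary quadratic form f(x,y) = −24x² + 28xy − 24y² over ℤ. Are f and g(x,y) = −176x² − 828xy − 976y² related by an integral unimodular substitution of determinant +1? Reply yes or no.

D₁ = -1520, D₂ = -1520
f is negative-definite; reduce −f:
−f: translate: b→20 (≡-28 mod 48), so (24,-28,24)→(24,20,20)
−f: flip: (24,20,20)→(20,-20,24)
−f: translate: b→20 (≡-20 mod 40), so (20,-20,24)→(20,20,24)
−f: reduced (well bottom): (20,20,24) with a≤c, −a<b≤a
flip sign back: reduced form of f is (-20,-20,-24)
g is negative-definite; reduce −g:
−g: translate: b→124 (≡828 mod 352), so (176,828,976)→(176,124,24)
−g: flip: (176,124,24)→(24,-124,176)
−g: translate: b→20 (≡-124 mod 48), so (24,-124,176)→(24,20,20)
−g: flip: (24,20,20)→(20,-20,24)
−g: translate: b→20 (≡-20 mod 40), so (20,-20,24)→(20,20,24)
−g: reduced (well bottom): (20,20,24) with a≤c, −a<b≤a
flip sign back: reduced form of g is (-20,-20,-24)
reduced forms (-20, -20, -24) vs (-20, -20, -24) ⇒ equivalent

yes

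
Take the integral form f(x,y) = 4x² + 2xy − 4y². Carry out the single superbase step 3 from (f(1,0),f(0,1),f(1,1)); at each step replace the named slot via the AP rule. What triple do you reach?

start (4,-4,2) = (f(1,0),f(0,1),f(1,1))
replace slot 3: 2·(4+(-4)) − 2 = -2 → (4,-4,-2)

4,-4,-2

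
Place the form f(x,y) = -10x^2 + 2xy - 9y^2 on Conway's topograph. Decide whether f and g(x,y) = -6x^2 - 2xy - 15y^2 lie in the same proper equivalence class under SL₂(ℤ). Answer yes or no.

D₁ = -356, D₂ = -356
f is negative-definite; reduce −f:
−f: flip: (10,-2,9)→(9,2,10)
−f: reduced (well bottom): (9,2,10) with a≤c, −a<b≤a
flip sign back: reduced form of f is (-9,-2,-10)
g is negative-definite; reduce −g:
−g: reduced (well bottom): (6,2,15) with a≤c, −a<b≤a
flip sign back: reduced form of g is (-6,-2,-15)
reduced forms (-9, -2, -10) vs (-6, -2, -15) ⇒ inequivalent

no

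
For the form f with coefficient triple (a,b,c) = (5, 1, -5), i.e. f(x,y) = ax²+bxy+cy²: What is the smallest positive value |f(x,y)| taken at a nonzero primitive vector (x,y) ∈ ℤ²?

river: ρ → (-5,9,1)
river: ρ → (1,9,-5)
river: ρ → (-5,1,5)
river: ρ → (5,9,-1)
river: ρ → (-1,9,5)
river: ρ → (5,1,-5)
closes: descent 0, river 6
min |a| on river = 1

1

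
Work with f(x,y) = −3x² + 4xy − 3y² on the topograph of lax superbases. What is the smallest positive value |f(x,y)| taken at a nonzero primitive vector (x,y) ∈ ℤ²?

translate: b→2 (≡-4 mod 6), so (3,-4,3)→(3,2,2)
flip: (3,2,2)→(2,-2,3)
translate: b→2 (≡-2 mod 4), so (2,-2,3)→(2,2,3)
reduced (well bottom): (2,2,3) with a≤c, −a<b≤a
well minimum |f| = |-2| = 2 (negative-definite)

2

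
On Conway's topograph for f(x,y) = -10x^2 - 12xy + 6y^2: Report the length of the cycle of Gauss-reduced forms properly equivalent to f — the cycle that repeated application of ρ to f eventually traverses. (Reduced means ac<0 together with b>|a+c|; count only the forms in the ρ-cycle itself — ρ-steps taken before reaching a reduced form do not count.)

D = 384, ⌊√D⌋ = 19
descent: ρ → (6,12,-10)  [lands on river]
river: ρ → (-10,8,8)
river: ρ → (8,8,-10)
river: ρ → (-10,12,6)
ρ-cycle length = 4 (tail of 1 descent step not counted)

4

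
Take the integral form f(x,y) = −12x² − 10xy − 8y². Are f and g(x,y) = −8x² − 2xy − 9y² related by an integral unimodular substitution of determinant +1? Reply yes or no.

D₁ = -284, D₂ = -284
f is negative-definite; reduce −f:
−f: flip: (12,10,8)→(8,-10,12)
−f: translate: b→6 (≡-10 mod 16), so (8,-10,12)→(8,6,10)
−f: reduced (well bottom): (8,6,10) with a≤c, −a<b≤a
flip sign back: reduced form of f is (-8,-6,-10)
g is negative-definite; reduce −g:
−g: reduced (well bottom): (8,2,9) with a≤c, −a<b≤a
flip sign back: reduced form of g is (-8,-2,-9)
reduced forms (-8, -6, -10) vs (-8, -2, -9) ⇒ inequivalent

no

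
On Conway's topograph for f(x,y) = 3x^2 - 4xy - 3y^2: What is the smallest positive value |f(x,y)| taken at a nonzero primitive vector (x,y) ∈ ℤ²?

descent: ρ → (-3,4,3)  [lands on river]
river: ρ → (3,2,-4)
river: ρ → (-4,6,1)
river: ρ → (1,6,-4)
river: ρ → (-4,2,3)
river: ρ → (3,4,-3)
river: ρ → (-3,2,4)
river: ρ → (4,6,-1)
river: ρ → (-1,6,4)
river: ρ → (4,2,-3)
closes: descent 1, river 10
min |a| on river = 1

1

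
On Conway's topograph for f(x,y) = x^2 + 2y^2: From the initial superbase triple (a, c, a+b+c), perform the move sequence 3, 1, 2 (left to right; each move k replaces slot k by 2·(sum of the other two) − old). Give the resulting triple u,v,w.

start (1,2,3) = (f(1,0),f(0,1),f(1,1))
replace slot 3: 2·(1+2) − 3 = 3 → (1,2,3)
replace slot 1: 2·(2+3) − 1 = 9 → (9,2,3)
replace slot 2: 2·(9+3) − 2 = 22 → (9,22,3)

9,22,3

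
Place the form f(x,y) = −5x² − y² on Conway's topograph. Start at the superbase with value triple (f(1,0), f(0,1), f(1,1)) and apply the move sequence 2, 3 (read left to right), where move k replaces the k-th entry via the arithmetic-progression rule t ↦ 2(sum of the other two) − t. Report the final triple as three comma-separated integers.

start (-5,-1,-6) = (f(1,0),f(0,1),f(1,1))
replace slot 2: 2·((-5)+(-6)) − (-1) = -21 → (-5,-21,-6)
replace slot 3: 2·((-5)+(-21)) − (-6) = -46 → (-5,-21,-46)

-5,-21,-46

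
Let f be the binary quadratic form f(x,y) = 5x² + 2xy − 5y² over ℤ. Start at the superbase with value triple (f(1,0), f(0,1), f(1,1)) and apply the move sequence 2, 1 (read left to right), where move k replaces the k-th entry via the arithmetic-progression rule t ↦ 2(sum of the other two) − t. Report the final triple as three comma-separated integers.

start (5,-5,2) = (f(1,0),f(0,1),f(1,1))
replace slot 2: 2·(5+2) − (-5) = 19 → (5,19,2)
replace slot 1: 2·(19+2) − 5 = 37 → (37,19,2)

37,19,2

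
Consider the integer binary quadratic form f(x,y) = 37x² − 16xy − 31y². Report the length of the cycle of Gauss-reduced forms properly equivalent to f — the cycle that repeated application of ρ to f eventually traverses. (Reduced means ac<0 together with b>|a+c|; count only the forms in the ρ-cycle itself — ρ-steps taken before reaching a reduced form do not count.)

D = 4844, ⌊√D⌋ = 69
descent: ρ → (-31,16,37)  [lands on river]
river: ρ → (37,58,-10)
river: ρ → (-10,62,25)
river: ρ → (25,38,-34)
river: ρ → (-34,30,29)
river: ρ → (29,28,-35)
river: ρ → (-35,42,22)
river: ρ → (22,46,-31)
ρ-cycle length = 8 (tail of 1 descent step not counted)

8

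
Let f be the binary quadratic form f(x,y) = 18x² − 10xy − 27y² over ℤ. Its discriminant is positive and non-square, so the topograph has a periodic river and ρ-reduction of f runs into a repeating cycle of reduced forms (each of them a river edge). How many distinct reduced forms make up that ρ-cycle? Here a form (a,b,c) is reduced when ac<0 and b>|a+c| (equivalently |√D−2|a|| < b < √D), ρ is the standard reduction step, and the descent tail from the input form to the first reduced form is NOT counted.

D = 2044, ⌊√D⌋ = 45
descent: ρ → (-27,10,18)  [lands on river]
river: ρ → (18,26,-19)
river: ρ → (-19,12,25)
river: ρ → (25,38,-6)
river: ρ → (-6,34,37)
river: ρ → (37,40,-3)
river: ρ → (-3,44,9)
river: ρ → (9,28,-35)
river: ρ → (-35,42,2)
river: ρ → (2,42,-35)
river: ρ → (-35,28,9)
river: ρ → (9,44,-3)
river: ρ → (-3,40,37)
river: ρ → (37,34,-6)
river: ρ → (-6,38,25)
river: ρ → (25,12,-19)
river: ρ → (-19,26,18)
river: ρ → (18,10,-27)
river: ρ → (-27,44,1)
river: ρ → (1,44,-27)
ρ-cycle length = 20 (tail of 1 descent step not counted)

20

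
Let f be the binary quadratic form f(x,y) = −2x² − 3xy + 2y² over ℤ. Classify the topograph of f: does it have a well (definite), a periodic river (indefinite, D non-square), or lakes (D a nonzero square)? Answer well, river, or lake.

D = b²−4ac = (-3)² − 4·(-2)·2 = 25
D = 5² is a perfect square ⇒ form factors over ℤ ⇒ lakes

lake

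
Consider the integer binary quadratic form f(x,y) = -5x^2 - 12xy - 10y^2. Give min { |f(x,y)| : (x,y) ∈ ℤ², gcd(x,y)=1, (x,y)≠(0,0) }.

translate: b→2 (≡12 mod 10), so (5,12,10)→(5,2,3)
flip: (5,2,3)→(3,-2,5)
reduced (well bottom): (3,-2,5) with a≤c, −a<b≤a
well minimum |f| = |-3| = 3 (negative-definite)

3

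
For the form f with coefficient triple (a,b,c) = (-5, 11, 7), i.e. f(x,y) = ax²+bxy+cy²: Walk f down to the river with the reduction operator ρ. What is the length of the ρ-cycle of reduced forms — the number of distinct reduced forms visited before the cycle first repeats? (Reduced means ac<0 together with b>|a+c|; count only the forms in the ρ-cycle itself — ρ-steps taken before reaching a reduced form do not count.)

D = 261, ⌊√D⌋ = 16
river: ρ → (7,3,-9)
river: ρ → (-9,15,1)
river: ρ → (1,15,-9)
river: ρ → (-9,3,7)
river: ρ → (7,11,-5)
river: ρ → (-5,9,9)
river: ρ → (9,9,-5)
river: ρ → (-5,11,7)
ρ-cycle length = 8 (tail of 0 descent steps not counted)

8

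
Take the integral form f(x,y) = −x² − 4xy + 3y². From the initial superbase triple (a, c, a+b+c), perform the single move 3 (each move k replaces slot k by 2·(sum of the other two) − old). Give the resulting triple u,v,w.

start (-1,3,-2) = (f(1,0),f(0,1),f(1,1))
replace slot 3: 2·((-1)+3) − (-2) = 6 → (-1,3,6)

-1,3,6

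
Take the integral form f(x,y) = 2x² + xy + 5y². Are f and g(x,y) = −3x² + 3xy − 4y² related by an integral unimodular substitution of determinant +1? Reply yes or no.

D₁ = -39, D₂ = -39
f: reduced (well bottom): (2,1,5) with a≤c, −a<b≤a
g is negative-definite; reduce −g:
−g: translate: b→3 (≡-3 mod 6), so (3,-3,4)→(3,3,4)
−g: reduced (well bottom): (3,3,4) with a≤c, −a<b≤a
flip sign back: reduced form of g is (-3,-3,-4)
reduced forms (2, 1, 5) vs (-3, -3, -4) ⇒ inequivalent

no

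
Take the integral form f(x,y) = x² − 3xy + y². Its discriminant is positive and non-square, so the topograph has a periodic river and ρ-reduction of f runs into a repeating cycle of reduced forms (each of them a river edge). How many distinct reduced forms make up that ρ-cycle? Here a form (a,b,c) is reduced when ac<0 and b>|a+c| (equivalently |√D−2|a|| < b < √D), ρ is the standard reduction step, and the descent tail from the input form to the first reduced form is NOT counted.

D = 5, ⌊√D⌋ = 2
descent: ρ → (1,1,-1)  [lands on river]
river: ρ → (-1,1,1)
ρ-cycle length = 2 (tail of 1 descent step not counted)

2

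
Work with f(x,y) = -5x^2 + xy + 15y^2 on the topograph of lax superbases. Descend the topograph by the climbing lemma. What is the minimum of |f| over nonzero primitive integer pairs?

descent: ρ → (15,-1,-5)
descent: ρ → (-5,11,9)  [lands on river]
river: ρ → (9,7,-7)
river: ρ → (-7,7,9)
river: ρ → (9,11,-5)
river: ρ → (-5,9,11)
river: ρ → (11,13,-3)
river: ρ → (-3,17,1)
river: ρ → (1,17,-3)
river: ρ → (-3,13,11)
river: ρ → (11,9,-5)
closes: descent 2, river 10
min |a| on river = 1

1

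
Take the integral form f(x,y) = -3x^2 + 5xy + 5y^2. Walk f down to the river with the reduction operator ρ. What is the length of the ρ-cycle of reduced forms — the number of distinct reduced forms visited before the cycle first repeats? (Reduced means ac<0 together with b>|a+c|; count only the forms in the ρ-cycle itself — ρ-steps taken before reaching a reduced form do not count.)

D = 85, ⌊√D⌋ = 9
river: ρ → (5,5,-3)
river: ρ → (-3,7,3)
river: ρ → (3,5,-5)
river: ρ → (-5,5,3)
river: ρ → (3,7,-3)
river: ρ → (-3,5,5)
ρ-cycle length = 6 (tail of 0 descent steps not counted)

6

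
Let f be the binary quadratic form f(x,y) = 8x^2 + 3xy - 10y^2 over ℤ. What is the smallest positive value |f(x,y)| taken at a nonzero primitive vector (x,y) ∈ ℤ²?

river: ρ → (-10,17,1)
river: ρ → (1,17,-10)
river: ρ → (-10,3,8)
river: ρ → (8,13,-5)
river: ρ → (-5,17,2)
river: ρ → (2,15,-13)
river: ρ → (-13,11,4)
river: ρ → (4,13,-10)
river: ρ → (-10,7,7)
river: ρ → (7,7,-10)
river: ρ → (-10,13,4)
river: ρ → (4,11,-13)
river: ρ → (-13,15,2)
river: ρ → (2,17,-5)
river: ρ → (-5,13,8)
river: ρ → (8,3,-10)
closes: descent 0, river 16
min |a| on river = 1

1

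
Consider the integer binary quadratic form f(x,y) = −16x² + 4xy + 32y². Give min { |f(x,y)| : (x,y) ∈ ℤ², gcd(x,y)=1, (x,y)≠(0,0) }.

descent: ρ → (32,-4,-16)
descent: ρ → (-16,36,12)  [lands on river]
river: ρ → (12,36,-16)
river: ρ → (-16,28,20)
river: ρ → (20,12,-24)
river: ρ → (-24,36,8)
river: ρ → (8,44,-4)
river: ρ → (-4,44,8)
river: ρ → (8,36,-24)
river: ρ → (-24,12,20)
river: ρ → (20,28,-16)
closes: descent 2, river 10
min |a| on river = 4

4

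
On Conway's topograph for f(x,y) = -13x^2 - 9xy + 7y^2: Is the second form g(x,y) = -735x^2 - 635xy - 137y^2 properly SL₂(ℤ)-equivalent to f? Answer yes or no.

D₁ = 445, D₂ = 445
river cycle of f (length 6): (7, 9, -13), (-13, 17, 3), (3, 19, -7), (-7, 9, 13), (13, 17, -3), (-3, 19, 7)
river cycle of g (length 6): (-13, 17, 3), (3, 19, -7), (-7, 9, 13), (13, 17, -3), (-3, 19, 7), (7, 9, -13)
cycles coincide ⇒ equivalent

yes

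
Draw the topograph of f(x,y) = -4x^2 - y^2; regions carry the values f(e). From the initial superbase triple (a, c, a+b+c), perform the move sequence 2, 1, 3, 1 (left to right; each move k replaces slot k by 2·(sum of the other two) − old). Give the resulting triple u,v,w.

start (-4,-1,-5) = (f(1,0),f(0,1),f(1,1))
replace slot 2: 2·((-4)+(-5)) − (-1) = -17 → (-4,-17,-5)
replace slot 1: 2·((-17)+(-5)) − (-4) = -40 → (-40,-17,-5)
replace slot 3: 2·((-40)+(-17)) − (-5) = -109 → (-40,-17,-109)
replace slot 1: 2·((-17)+(-109)) − (-40) = -212 → (-212,-17,-109)

-212,-17,-109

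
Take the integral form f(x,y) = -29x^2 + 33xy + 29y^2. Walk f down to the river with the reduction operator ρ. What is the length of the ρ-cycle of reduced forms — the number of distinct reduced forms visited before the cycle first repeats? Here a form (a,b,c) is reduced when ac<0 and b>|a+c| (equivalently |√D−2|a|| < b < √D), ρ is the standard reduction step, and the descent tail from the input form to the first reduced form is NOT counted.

D = 4453, ⌊√D⌋ = 66
river: ρ → (29,25,-33)
river: ρ → (-33,41,21)
river: ρ → (21,43,-31)
river: ρ → (-31,19,33)
river: ρ → (33,47,-17)
river: ρ → (-17,55,21)
river: ρ → (21,29,-43)
river: ρ → (-43,57,7)
river: ρ → (7,55,-51)
river: ρ → (-51,47,11)
river: ρ → (11,63,-11)
river: ρ → (-11,47,51)
river: ρ → (51,55,-7)
river: ρ → (-7,57,43)
river: ρ → (43,29,-21)
river: ρ → (-21,55,17)
river: ρ → (17,47,-33)
river: ρ → (-33,19,31)
river: ρ → (31,43,-21)
river: ρ → (-21,41,33)
river: ρ → (33,25,-29)
river: ρ → (-29,33,29)
ρ-cycle length = 22 (tail of 0 descent steps not counted)

22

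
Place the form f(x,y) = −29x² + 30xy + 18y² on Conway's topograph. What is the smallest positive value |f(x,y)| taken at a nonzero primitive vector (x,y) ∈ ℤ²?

river: ρ → (18,42,-17)
river: ρ → (-17,26,34)
river: ρ → (34,42,-9)
river: ρ → (-9,48,19)
river: ρ → (19,28,-29)
river: ρ → (-29,30,18)
closes: descent 0, river 6
min |a| on river = 9

9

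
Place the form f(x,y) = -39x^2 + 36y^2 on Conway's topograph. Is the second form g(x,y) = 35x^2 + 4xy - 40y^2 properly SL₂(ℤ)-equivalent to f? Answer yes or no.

D₁ = 5616, D₂ = 5616
river cycle of f (length 2): (36, 72, -3), (-3, 72, 36)
river cycle of g (length 8): (35, 74, -1), (-1, 74, 35), (35, 66, -9), (-9, 60, 56), (56, 52, -13), (-13, 52, 56), (56, 60, -9), (-9, 66, 35)
cycles differ ⇒ inequivalent

no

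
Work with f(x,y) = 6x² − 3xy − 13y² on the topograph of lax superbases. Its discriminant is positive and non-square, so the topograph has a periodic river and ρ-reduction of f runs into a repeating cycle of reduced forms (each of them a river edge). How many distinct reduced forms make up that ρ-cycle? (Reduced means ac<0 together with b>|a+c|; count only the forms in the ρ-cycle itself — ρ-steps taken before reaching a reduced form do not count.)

D = 321, ⌊√D⌋ = 17
descent: ρ → (-13,3,6)
descent: ρ → (6,9,-10)  [lands on river]
river: ρ → (-10,11,5)
river: ρ → (5,9,-12)
river: ρ → (-12,15,2)
river: ρ → (2,17,-4)
river: ρ → (-4,15,6)
ρ-cycle length = 6 (tail of 2 descent steps not counted)

6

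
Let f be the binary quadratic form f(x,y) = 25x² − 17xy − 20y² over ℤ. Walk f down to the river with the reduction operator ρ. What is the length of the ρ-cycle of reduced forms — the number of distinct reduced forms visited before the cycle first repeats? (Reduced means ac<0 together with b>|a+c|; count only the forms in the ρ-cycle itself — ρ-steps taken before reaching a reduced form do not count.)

D = 2289, ⌊√D⌋ = 47
descent: ρ → (-20,17,25)  [lands on river]
river: ρ → (25,33,-12)
river: ρ → (-12,39,16)
river: ρ → (16,25,-26)
river: ρ → (-26,27,15)
river: ρ → (15,33,-20)
river: ρ → (-20,47,1)
river: ρ → (1,47,-20)
river: ρ → (-20,33,15)
river: ρ → (15,27,-26)
river: ρ → (-26,25,16)
river: ρ → (16,39,-12)
river: ρ → (-12,33,25)
river: ρ → (25,17,-20)
river: ρ → (-20,23,22)
river: ρ → (22,21,-21)
river: ρ → (-21,21,22)
river: ρ → (22,23,-20)
ρ-cycle length = 18 (tail of 1 descent step not counted)

18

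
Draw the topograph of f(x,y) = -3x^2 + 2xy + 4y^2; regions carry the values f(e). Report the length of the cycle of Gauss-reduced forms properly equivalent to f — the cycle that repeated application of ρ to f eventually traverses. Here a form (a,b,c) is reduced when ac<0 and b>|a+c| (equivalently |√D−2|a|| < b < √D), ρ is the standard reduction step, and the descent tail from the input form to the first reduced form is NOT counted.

D = 52, ⌊√D⌋ = 7
river: ρ → (4,6,-1)
river: ρ → (-1,6,4)
river: ρ → (4,2,-3)
river: ρ → (-3,4,3)
river: ρ → (3,2,-4)
river: ρ → (-4,6,1)
river: ρ → (1,6,-4)
river: ρ → (-4,2,3)
river: ρ → (3,4,-3)
river: ρ → (-3,2,4)
ρ-cycle length = 10 (tail of 0 descent steps not counted)

10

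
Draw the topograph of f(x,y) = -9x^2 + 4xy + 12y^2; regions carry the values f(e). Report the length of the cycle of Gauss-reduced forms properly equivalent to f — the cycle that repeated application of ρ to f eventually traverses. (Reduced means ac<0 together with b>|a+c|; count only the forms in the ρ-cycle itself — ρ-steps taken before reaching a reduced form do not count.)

D = 448, ⌊√D⌋ = 21
river: ρ → (12,20,-1)
river: ρ → (-1,20,12)
river: ρ → (12,4,-9)
river: ρ → (-9,14,7)
river: ρ → (7,14,-9)
river: ρ → (-9,4,12)
ρ-cycle length = 6 (tail of 0 descent steps not counted)

6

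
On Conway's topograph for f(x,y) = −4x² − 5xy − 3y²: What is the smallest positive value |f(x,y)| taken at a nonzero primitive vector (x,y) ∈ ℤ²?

translate: b→-3 (≡5 mod 8), so (4,5,3)→(4,-3,2)
flip: (4,-3,2)→(2,3,4)
translate: b→-1 (≡3 mod 4), so (2,3,4)→(2,-1,3)
reduced (well bottom): (2,-1,3) with a≤c, −a<b≤a
well minimum |f| = |-2| = 2 (negative-definite)

2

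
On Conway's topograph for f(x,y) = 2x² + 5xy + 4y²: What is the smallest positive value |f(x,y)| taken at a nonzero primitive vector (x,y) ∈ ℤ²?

translate: b→1 (≡5 mod 4), so (2,5,4)→(2,1,1)
flip: (2,1,1)→(1,-1,2)
translate: b→1 (≡-1 mod 2), so (1,-1,2)→(1,1,2)
reduced (well bottom): (1,1,2) with a≤c, −a<b≤a
well minimum = a = 1

1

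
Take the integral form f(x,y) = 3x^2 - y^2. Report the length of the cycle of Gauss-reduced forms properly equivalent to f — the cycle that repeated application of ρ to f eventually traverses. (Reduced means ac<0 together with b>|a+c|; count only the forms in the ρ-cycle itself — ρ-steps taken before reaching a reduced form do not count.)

D = 12, ⌊√D⌋ = 3
descent: ρ → (-1,2,2)  [lands on river]
river: ρ → (2,2,-1)
ρ-cycle length = 2 (tail of 1 descent step not counted)

2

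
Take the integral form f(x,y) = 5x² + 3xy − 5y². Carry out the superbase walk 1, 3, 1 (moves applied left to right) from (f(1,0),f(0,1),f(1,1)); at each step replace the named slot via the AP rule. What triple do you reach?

start (5,-5,3) = (f(1,0),f(0,1),f(1,1))
replace slot 1: 2·((-5)+3) − 5 = -9 → (-9,-5,3)
replace slot 3: 2·((-9)+(-5)) − 3 = -31 → (-9,-5,-31)
replace slot 1: 2·((-5)+(-31)) − (-9) = -63 → (-63,-5,-31)

-63,-5,-31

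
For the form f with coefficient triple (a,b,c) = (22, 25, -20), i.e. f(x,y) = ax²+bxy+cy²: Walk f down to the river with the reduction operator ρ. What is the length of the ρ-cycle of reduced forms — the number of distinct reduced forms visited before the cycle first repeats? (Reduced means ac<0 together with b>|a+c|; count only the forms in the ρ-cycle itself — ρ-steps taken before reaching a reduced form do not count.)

D = 2385, ⌊√D⌋ = 48
river: ρ → (-20,15,27)
river: ρ → (27,39,-8)
river: ρ → (-8,41,22)
river: ρ → (22,47,-2)
river: ρ → (-2,45,45)
river: ρ → (45,45,-2)
river: ρ → (-2,47,22)
river: ρ → (22,41,-8)
river: ρ → (-8,39,27)
river: ρ → (27,15,-20)
river: ρ → (-20,25,22)
river: ρ → (22,19,-23)
river: ρ → (-23,27,18)
river: ρ → (18,45,-5)
river: ρ → (-5,45,18)
river: ρ → (18,27,-23)
river: ρ → (-23,19,22)
river: ρ → (22,25,-20)
ρ-cycle length = 18 (tail of 0 descent steps not counted)

18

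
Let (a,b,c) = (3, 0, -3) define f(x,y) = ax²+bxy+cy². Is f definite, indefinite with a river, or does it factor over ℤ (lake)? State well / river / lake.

D = b²−4ac = 0² − 4·3·(-3) = 36
D = 6² is a perfect square ⇒ form factors over ℤ ⇒ lakes

lake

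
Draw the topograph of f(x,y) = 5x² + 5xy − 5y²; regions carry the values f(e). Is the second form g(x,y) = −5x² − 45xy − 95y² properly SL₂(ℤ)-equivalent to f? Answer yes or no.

D₁ = 125, D₂ = 125
river cycle of f (length 2): (-5, 5, 5), (5, 5, -5)
river cycle of g (length 2): (-5, 5, 5), (5, 5, -5)
cycles coincide ⇒ equivalent

yes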